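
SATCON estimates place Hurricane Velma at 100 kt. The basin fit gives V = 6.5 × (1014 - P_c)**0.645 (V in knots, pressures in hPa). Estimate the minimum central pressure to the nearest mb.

945 mb

ΔP = (V / 6.5)^(1/0.645) = (100/6.5)^1.550.
100/6.5 = 15.385; 15.385^1.550 ≈ 69.25 mb.
P_c = 1014 − 69.25 = 944.75 ≈ 945 mb.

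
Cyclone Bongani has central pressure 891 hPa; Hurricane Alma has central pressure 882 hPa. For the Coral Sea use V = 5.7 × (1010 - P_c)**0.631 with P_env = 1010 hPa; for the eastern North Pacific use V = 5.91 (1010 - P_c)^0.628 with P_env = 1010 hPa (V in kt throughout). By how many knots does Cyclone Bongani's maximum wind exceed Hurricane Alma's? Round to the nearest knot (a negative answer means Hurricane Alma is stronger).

Cyclone Bongani: ΔP = 119; V ≈ 5.7 × 119^0.631 ≈ 116.29 kt.
Hurricane Alma: ΔP = 128; V ≈ 5.91 × 128^0.628 ≈ 124.43 kt.
Difference ≈ 116.29 − 124.43 = -8.14 → -8 kt.

-8 kt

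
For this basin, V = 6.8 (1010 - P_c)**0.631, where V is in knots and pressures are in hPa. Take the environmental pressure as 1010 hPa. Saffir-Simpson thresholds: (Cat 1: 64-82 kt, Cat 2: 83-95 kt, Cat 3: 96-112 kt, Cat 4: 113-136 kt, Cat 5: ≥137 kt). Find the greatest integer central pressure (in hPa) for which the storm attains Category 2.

Category 2 begins at V = 83 kt.
Required ΔP = (83/6.8)^(1/0.631) = 12.206^1.585 ≈ 52.72 hPa.
P_c ≤ 1010 − 52.72 = 957.28, so the highest integer P_c is 957 hPa.

957 hPa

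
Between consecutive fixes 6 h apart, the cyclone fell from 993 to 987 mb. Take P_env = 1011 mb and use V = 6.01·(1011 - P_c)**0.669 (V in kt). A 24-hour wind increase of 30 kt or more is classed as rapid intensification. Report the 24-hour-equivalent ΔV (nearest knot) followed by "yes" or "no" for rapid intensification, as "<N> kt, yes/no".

V₁: ΔP = 18, V ≈ 6.01 × 18^0.669 ≈ 41.56 kt.
V₂: ΔP = 24, V ≈ 6.01 × 24^0.669 ≈ 50.38 kt.
ΔV over 6 h = 8.82 kt → 24 h equivalent = 8.82 × 24/6 ≈ 35.28 kt.
35 kt ≥ 30 kt ⇒ rapid intensification.

35 kt, yes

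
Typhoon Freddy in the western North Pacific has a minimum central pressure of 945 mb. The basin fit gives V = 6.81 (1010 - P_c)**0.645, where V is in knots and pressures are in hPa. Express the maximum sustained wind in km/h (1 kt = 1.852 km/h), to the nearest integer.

186 km/h

ΔP = 1010 − 945 = 65 mb.
V ≈ 6.81 × 65^0.645 = 6.81 × 14.768 ≈ 100.572 kt.
100.572 × 1.852 ≈ 186.26 km/h → 186 km/h.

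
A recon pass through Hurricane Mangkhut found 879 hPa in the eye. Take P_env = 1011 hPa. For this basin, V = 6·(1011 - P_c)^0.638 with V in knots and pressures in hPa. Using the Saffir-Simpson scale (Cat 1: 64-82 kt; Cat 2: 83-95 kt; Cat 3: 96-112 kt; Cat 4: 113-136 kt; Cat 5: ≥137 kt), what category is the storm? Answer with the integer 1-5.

4

ΔP = 1011 − 879 = 132 hPa.
V ≈ 6 × 132^0.638 = 6 × 22.54 ≈ 135 kt.
135 kt falls in the Category 4 band.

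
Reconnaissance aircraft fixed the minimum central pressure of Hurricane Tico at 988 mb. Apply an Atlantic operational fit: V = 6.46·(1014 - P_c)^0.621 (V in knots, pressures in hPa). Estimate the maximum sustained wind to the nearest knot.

ΔP = 1014 − 988 = 26 mb.
26^0.621 ≈ 7.563.
V ≈ 6.46 × 7.563 ≈ 48.9 kt.

49 kt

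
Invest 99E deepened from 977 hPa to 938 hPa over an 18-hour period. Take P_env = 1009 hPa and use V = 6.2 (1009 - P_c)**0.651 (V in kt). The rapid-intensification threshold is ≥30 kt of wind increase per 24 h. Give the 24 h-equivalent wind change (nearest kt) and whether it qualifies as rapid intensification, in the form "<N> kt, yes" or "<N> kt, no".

V₁: ΔP = 32, V ≈ 6.2 × 32^0.651 ≈ 59.19 kt.
V₂: ΔP = 71, V ≈ 6.2 × 71^0.651 ≈ 99.44 kt.
ΔV over 18 h = 40.25 kt → 24 h equivalent = 40.25 × 24/18 ≈ 53.67 kt.
54 kt ≥ 30 kt ⇒ rapid intensification.

54 kt, yes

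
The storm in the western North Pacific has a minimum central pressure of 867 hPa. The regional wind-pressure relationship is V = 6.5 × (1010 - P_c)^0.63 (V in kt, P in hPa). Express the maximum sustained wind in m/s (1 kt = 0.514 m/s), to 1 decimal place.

ΔP = 1010 − 867 = 143 hPa.
V ≈ 6.5 × 143^0.63 = 6.5 × 22.796 ≈ 148.175 kt.
148.175 × 0.514 ≈ 76.16 m/s → 76.2 m/s.

76.2 m/s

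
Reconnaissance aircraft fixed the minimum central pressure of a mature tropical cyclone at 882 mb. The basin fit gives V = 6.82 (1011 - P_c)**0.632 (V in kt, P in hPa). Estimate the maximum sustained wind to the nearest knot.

ΔP = 1011 − 882 = 129 mb.
129^0.632 ≈ 21.572.
V ≈ 6.82 × 21.572 ≈ 147.1 kt.

147 kt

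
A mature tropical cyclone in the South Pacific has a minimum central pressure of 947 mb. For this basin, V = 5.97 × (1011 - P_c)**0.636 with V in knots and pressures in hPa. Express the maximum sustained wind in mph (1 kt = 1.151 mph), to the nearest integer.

97 mph

ΔP = 1011 − 947 = 64 mb.
V ≈ 5.97 × 64^0.636 = 5.97 × 14.084 ≈ 84.082 kt.
84.082 × 1.151 ≈ 96.78 mph → 97 mph.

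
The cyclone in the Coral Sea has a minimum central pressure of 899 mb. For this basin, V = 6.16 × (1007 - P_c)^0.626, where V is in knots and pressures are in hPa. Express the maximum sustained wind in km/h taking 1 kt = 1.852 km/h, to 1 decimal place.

213.9 km/h

ΔP = 1007 − 899 = 108 mb.
V ≈ 6.16 × 108^0.626 = 6.16 × 18.747 ≈ 115.479 kt.
115.479 × 1.852 ≈ 213.87 km/h → 213.9 km/h.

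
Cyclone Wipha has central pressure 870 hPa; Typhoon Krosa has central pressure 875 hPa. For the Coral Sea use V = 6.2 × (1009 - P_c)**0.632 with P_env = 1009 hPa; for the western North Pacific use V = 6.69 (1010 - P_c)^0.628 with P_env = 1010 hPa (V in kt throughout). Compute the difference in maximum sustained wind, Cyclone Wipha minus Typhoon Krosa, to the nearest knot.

Cyclone Wipha: ΔP = 139; V ≈ 6.2 × 139^0.632 ≈ 140.21 kt.
Typhoon Krosa: ΔP = 135; V ≈ 6.69 × 135^0.628 ≈ 145.64 kt.
Difference ≈ 140.21 − 145.64 = -5.43 → -5 kt.

-5 kt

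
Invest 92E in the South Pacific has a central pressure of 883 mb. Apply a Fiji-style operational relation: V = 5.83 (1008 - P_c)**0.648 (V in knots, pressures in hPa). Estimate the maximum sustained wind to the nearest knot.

133 kt

ΔP = 1008 − 883 = 125 mb.
125^0.648 ≈ 22.845.
V ≈ 5.83 × 22.845 ≈ 133.2 kt.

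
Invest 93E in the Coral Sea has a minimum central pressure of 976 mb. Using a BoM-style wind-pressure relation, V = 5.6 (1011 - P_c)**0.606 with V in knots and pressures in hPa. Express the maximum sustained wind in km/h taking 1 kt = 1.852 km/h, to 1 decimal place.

ΔP = 1011 − 976 = 35 mb.
V ≈ 5.6 × 35^0.606 = 5.6 × 8.624 ≈ 48.294 kt.
48.294 × 1.852 ≈ 89.44 km/h → 89.4 km/h.

89.4 km/h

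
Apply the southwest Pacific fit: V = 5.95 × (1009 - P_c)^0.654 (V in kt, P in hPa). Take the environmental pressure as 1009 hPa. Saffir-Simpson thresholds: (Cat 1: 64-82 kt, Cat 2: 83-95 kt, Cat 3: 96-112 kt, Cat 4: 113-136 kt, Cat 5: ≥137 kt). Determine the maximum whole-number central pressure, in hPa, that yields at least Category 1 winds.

Category 1 begins at V = 64 kt.
Required ΔP = (64/5.95)^(1/0.654) = 10.756^1.529 ≈ 37.80 hPa.
P_c ≤ 1009 − 37.80 = 971.20, so the highest integer P_c is 971 hPa.

971 hPa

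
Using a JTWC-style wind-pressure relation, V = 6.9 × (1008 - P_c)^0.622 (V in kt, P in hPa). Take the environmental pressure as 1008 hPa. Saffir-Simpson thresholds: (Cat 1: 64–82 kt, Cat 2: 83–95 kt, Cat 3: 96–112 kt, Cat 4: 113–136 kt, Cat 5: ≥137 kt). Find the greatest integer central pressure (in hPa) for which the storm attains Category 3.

939 hPa

Category 3 begins at V = 96 kt.
Required ΔP = (96/6.9)^(1/0.622) = 13.913^1.608 ≈ 68.91 hPa.
P_c ≤ 1008 − 68.91 = 939.09, so the highest integer P_c is 939 hPa.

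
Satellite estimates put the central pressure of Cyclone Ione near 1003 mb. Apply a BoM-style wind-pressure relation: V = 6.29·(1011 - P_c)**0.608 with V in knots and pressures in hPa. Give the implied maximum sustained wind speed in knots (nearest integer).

ΔP = 1011 − 1003 = 8 mb.
8^0.608 ≈ 3.541.
V ≈ 6.29 × 3.541 ≈ 22.3 kt.

22 kt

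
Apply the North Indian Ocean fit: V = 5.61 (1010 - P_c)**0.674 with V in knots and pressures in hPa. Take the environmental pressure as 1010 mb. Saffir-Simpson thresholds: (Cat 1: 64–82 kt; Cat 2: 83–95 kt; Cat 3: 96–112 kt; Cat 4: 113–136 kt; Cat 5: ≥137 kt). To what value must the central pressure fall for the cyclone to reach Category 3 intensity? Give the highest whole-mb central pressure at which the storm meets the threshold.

Category 3 begins at V = 96 kt.
Required ΔP = (96/5.61)^(1/0.674) = 17.112^1.484 ≈ 67.58 mb.
P_c ≤ 1010 − 67.58 = 942.42, so the highest integer P_c is 942 mb.

942 mb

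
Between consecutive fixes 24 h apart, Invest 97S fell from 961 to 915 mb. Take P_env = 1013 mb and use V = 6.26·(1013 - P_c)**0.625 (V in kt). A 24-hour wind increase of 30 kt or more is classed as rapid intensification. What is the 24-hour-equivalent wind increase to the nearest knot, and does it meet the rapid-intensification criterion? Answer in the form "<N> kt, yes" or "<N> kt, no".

36 kt, yes

V₁: ΔP = 52, V ≈ 6.26 × 52^0.625 ≈ 73.97 kt.
V₂: ΔP = 98, V ≈ 6.26 × 98^0.625 ≈ 109.92 kt.
ΔV over 24 h = 35.95 kt → 24 h equivalent = 35.95 × 24/24 ≈ 35.95 kt.
36 kt ≥ 30 kt ⇒ rapid intensification.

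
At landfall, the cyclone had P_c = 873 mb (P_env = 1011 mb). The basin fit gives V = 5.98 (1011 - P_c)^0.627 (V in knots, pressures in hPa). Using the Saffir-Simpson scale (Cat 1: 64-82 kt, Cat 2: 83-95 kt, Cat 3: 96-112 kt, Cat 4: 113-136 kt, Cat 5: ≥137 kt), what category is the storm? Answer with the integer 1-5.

ΔP = 1011 − 873 = 138 mb.
V ≈ 5.98 × 138^0.627 = 5.98 × 21.96 ≈ 131 kt.
131 kt falls in the Category 4 band.

4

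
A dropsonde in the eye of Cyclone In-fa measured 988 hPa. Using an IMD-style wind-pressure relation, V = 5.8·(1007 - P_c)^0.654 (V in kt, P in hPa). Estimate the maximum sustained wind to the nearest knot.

ΔP = 1007 − 988 = 19 hPa.
19^0.654 ≈ 6.860.
V ≈ 5.8 × 6.860 ≈ 39.8 kt.

40 kt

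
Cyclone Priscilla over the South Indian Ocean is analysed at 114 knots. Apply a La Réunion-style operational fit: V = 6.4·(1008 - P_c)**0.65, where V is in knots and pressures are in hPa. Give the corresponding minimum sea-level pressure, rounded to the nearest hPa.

ΔP = (V / 6.4)^(1/0.65) = (114/6.4)^1.538.
114/6.4 = 17.812; 17.812^1.538 ≈ 83.98 hPa.
P_c = 1008 − 83.98 = 924.02 ≈ 924 hPa.

924 hPa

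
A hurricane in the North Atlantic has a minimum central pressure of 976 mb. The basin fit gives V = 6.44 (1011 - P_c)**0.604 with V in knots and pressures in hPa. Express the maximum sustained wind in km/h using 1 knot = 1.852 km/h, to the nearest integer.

102 km/h

ΔP = 1011 − 976 = 35 mb.
V ≈ 6.44 × 35^0.604 = 6.44 × 8.563 ≈ 55.145 kt.
55.145 × 1.852 ≈ 102.13 km/h → 102 km/h.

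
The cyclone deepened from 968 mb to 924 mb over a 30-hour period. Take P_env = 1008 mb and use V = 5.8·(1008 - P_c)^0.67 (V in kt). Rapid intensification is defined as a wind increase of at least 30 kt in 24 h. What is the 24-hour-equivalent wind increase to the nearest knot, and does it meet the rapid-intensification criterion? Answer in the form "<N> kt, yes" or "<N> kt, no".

35 kt, yes

V₁: ΔP = 40, V ≈ 5.8 × 40^0.67 ≈ 68.68 kt.
V₂: ΔP = 84, V ≈ 5.8 × 84^0.67 ≈ 112.90 kt.
ΔV over 30 h = 44.22 kt → 24 h equivalent = 44.22 × 24/30 ≈ 35.38 kt.
35 kt ≥ 30 kt ⇒ rapid intensification.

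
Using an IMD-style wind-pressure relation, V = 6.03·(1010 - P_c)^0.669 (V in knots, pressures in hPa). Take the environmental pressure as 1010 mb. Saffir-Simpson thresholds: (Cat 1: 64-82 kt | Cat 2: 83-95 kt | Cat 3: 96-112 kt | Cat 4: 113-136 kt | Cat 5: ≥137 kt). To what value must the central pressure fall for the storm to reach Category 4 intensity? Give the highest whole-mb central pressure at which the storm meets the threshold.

Category 4 begins at V = 113 kt.
Required ΔP = (113/6.03)^(1/0.669) = 18.740^1.495 ≈ 79.89 mb.
P_c ≤ 1010 − 79.89 = 930.11, so the highest integer P_c is 930 mb.

930 mb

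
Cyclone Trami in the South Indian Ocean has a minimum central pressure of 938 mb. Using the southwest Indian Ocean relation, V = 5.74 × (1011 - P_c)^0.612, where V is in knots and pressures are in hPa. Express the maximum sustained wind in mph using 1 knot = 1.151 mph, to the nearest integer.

ΔP = 1011 − 938 = 73 mb.
V ≈ 5.74 × 73^0.612 = 5.74 × 13.815 ≈ 79.299 kt.
79.299 × 1.151 ≈ 91.27 mph → 91 mph.

91 mph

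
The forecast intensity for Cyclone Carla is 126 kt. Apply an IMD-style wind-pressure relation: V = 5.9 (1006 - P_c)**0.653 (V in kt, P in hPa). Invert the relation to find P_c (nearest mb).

ΔP = (V / 5.9)^(1/0.653) = (126/5.9)^1.531.
126/5.9 = 21.356; 21.356^1.531 ≈ 108.65 mb.
P_c = 1006 − 108.65 = 897.35 ≈ 897 mb.

897 mb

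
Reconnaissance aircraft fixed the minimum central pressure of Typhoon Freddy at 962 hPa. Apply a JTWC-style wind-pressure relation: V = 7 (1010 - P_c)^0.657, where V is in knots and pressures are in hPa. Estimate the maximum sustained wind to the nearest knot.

ΔP = 1010 − 962 = 48 hPa.
48^0.657 ≈ 12.723.
V ≈ 7 × 12.723 ≈ 89.1 kt.

89 kt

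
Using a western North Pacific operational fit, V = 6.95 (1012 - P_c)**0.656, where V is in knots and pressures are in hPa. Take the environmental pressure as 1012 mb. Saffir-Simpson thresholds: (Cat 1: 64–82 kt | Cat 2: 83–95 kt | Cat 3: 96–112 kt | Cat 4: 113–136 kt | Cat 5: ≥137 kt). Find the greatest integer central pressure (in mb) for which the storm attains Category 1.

Category 1 begins at V = 64 kt.
Required ΔP = (64/6.95)^(1/0.656) = 9.209^1.524 ≈ 29.50 mb.
P_c ≤ 1012 − 29.50 = 982.50, so the highest integer P_c is 982 mb.

982 mb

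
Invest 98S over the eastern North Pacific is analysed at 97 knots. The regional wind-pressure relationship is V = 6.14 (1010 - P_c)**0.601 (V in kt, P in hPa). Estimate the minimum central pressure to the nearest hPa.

ΔP = (V / 6.14)^(1/0.601) = (97/6.14)^1.664.
97/6.14 = 15.798; 15.798^1.664 ≈ 98.71 hPa.
P_c = 1010 − 98.71 = 911.29 ≈ 911 hPa.

911 hPa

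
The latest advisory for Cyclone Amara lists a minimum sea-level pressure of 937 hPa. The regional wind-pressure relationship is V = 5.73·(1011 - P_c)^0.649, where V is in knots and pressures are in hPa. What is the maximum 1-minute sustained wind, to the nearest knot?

94 kt

ΔP = 1011 − 937 = 74 hPa.
74^0.649 ≈ 16.335.
V ≈ 5.73 × 16.335 ≈ 93.6 kt.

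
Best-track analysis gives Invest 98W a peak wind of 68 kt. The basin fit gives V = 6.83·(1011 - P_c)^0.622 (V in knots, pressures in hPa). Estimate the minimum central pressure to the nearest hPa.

ΔP = (V / 6.83)^(1/0.622) = (68/6.83)^1.608.
68/6.83 = 9.956; 9.956^1.608 ≈ 40.24 hPa.
P_c = 1011 − 40.24 = 970.76 ≈ 971 hPa.

971 hPa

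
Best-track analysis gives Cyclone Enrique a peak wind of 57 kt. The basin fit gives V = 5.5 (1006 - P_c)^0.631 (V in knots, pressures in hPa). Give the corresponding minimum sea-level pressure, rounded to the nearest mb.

ΔP = (V / 5.5)^(1/0.631) = (57/5.5)^1.585.
57/5.5 = 10.364; 10.364^1.585 ≈ 40.68 mb.
P_c = 1006 − 40.68 = 965.32 ≈ 965 mb.

965 mb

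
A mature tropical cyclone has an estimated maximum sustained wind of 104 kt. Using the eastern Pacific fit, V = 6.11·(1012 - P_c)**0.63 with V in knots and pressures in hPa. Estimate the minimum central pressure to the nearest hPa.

ΔP = (V / 6.11)^(1/0.63) = (104/6.11)^1.587.
104/6.11 = 17.021; 17.021^1.587 ≈ 89.94 hPa.
P_c = 1012 − 89.94 = 922.06 ≈ 922 hPa.

922 hPa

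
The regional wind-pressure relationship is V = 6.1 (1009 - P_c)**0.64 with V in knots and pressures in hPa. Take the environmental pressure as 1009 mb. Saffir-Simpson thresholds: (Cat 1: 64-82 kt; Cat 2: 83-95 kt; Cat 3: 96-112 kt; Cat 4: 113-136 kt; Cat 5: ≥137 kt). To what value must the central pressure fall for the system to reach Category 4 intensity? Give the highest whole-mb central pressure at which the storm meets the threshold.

Category 4 begins at V = 113 kt.
Required ΔP = (113/6.1)^(1/0.64) = 18.525^1.562 ≈ 95.69 mb.
P_c ≤ 1009 − 95.69 = 913.31, so the highest integer P_c is 913 mb.

913 mb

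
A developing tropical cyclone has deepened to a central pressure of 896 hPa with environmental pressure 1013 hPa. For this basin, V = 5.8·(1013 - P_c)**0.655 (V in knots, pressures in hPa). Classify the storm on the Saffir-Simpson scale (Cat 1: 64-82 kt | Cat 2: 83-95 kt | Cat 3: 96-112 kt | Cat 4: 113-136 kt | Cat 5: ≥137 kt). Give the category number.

ΔP = 1013 − 896 = 117 hPa.
V ≈ 5.8 × 117^0.655 = 5.8 × 22.63 ≈ 131 kt.
131 kt falls in the Category 4 band.

4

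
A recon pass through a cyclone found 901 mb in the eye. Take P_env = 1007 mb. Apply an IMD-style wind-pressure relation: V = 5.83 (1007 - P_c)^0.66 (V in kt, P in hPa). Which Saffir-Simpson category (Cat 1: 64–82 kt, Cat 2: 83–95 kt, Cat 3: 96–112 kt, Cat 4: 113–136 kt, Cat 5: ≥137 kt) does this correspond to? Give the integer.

ΔP = 1007 − 901 = 106 mb.
V ≈ 5.83 × 106^0.66 = 5.83 × 21.71 ≈ 127 kt.
127 kt falls in the Category 4 band.

4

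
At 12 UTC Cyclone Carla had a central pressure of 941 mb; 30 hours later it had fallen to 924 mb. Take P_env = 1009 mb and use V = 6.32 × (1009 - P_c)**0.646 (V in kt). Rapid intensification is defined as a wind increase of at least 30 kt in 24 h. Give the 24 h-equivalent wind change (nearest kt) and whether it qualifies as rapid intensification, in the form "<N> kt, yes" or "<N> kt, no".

V₁: ΔP = 68, V ≈ 6.32 × 68^0.646 ≈ 96.50 kt.
V₂: ΔP = 85, V ≈ 6.32 × 85^0.646 ≈ 111.46 kt.
ΔV over 30 h = 14.96 kt → 24 h equivalent = 14.96 × 24/30 ≈ 11.97 kt.
12 kt < 30 kt ⇒ not rapid intensification.

12 kt, no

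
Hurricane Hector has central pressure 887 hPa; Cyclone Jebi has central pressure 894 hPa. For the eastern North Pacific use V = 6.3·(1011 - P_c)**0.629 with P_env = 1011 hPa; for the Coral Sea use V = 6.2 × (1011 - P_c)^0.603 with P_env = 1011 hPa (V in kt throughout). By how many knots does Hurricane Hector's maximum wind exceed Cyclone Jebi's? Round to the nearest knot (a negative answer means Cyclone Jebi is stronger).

21 kt

Hurricane Hector: ΔP = 124; V ≈ 6.3 × 124^0.629 ≈ 130.65 kt.
Cyclone Jebi: ΔP = 117; V ≈ 6.2 × 117^0.603 ≈ 109.52 kt.
Difference ≈ 130.65 − 109.52 = 21.13 → 21 kt.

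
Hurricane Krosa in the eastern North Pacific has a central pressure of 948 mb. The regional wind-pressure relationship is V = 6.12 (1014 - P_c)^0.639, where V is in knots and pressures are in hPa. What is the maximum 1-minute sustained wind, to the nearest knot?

89 kt

ΔP = 1014 − 948 = 66 mb.
66^0.639 ≈ 14.544.
V ≈ 6.12 × 14.544 ≈ 89.0 kt.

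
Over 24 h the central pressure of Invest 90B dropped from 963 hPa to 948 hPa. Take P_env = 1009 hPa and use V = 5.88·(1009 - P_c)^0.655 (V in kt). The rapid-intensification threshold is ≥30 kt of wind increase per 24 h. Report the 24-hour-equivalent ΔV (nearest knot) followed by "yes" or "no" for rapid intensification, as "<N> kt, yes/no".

V₁: ΔP = 46, V ≈ 5.88 × 46^0.655 ≈ 72.19 kt.
V₂: ΔP = 61, V ≈ 5.88 × 61^0.655 ≈ 86.85 kt.
ΔV over 24 h = 14.66 kt → 24 h equivalent = 14.66 × 24/24 ≈ 14.66 kt.
15 kt < 30 kt ⇒ not rapid intensification.

15 kt, no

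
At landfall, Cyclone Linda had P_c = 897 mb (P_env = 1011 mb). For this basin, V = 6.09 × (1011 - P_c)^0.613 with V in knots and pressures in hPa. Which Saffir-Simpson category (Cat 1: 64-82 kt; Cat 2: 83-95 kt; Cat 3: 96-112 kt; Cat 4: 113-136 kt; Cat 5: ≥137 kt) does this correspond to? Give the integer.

3

ΔP = 1011 − 897 = 114 mb.
V ≈ 6.09 × 114^0.613 = 6.09 × 18.23 ≈ 111 kt.
111 kt falls in the Category 3 band.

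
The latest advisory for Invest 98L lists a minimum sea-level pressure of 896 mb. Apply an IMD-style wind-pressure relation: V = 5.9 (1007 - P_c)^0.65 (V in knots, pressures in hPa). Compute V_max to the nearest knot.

ΔP = 1007 − 896 = 111 mb.
111^0.65 ≈ 21.353.
V ≈ 5.9 × 21.353 ≈ 126.0 kt.

126 kt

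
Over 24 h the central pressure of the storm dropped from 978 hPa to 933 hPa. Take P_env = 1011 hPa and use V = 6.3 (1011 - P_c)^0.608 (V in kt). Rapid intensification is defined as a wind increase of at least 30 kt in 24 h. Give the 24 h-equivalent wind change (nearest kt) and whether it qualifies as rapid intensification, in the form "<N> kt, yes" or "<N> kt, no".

V₁: ΔP = 33, V ≈ 6.3 × 33^0.608 ≈ 52.80 kt.
V₂: ΔP = 78, V ≈ 6.3 × 78^0.608 ≈ 89.07 kt.
ΔV over 24 h = 36.27 kt → 24 h equivalent = 36.27 × 24/24 ≈ 36.27 kt.
36 kt ≥ 30 kt ⇒ rapid intensification.

36 kt, yes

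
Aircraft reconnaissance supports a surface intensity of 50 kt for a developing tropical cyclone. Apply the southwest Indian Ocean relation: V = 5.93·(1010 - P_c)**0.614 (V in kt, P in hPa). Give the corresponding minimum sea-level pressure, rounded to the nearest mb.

978 mb

ΔP = (V / 5.93)^(1/0.614) = (50/5.93)^1.629.
50/5.93 = 8.432; 8.432^1.629 ≈ 32.21 mb.
P_c = 1010 − 32.21 = 977.79 ≈ 978 mb.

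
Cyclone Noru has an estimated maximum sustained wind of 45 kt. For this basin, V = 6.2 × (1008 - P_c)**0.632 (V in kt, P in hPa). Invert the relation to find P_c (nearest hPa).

985 hPa

ΔP = (V / 6.2)^(1/0.632) = (45/6.2)^1.582.
45/6.2 = 7.258; 7.258^1.582 ≈ 23.02 hPa.
P_c = 1008 − 23.02 = 984.98 ≈ 985 hPa.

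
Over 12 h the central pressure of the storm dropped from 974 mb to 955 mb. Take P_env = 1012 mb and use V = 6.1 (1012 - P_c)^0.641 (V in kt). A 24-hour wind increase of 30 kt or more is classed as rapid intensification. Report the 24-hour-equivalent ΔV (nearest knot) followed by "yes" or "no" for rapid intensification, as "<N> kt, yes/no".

V₁: ΔP = 38, V ≈ 6.1 × 38^0.641 ≈ 62.80 kt.
V₂: ΔP = 57, V ≈ 6.1 × 57^0.641 ≈ 81.44 kt.
ΔV over 12 h = 18.64 kt → 24 h equivalent = 18.64 × 24/12 ≈ 37.28 kt.
37 kt ≥ 30 kt ⇒ rapid intensification.

37 kt, yes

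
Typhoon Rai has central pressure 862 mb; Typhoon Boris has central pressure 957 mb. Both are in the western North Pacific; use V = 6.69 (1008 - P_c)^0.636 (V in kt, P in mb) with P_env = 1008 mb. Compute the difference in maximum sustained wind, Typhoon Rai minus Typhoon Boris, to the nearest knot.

Typhoon Rai: ΔP = 146; V ≈ 6.69 × 146^0.636 ≈ 159.20 kt.
Typhoon Boris: ΔP = 51; V ≈ 6.69 × 51^0.636 ≈ 81.55 kt.
Difference ≈ 159.20 − 81.55 = 77.65 → 78 kt.

78 kt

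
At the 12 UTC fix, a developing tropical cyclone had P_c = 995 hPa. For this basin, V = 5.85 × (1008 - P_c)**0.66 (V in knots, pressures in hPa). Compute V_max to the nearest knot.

ΔP = 1008 − 995 = 13 hPa.
13^0.66 ≈ 5.435.
V ≈ 5.85 × 5.435 ≈ 31.8 kt.

32 kt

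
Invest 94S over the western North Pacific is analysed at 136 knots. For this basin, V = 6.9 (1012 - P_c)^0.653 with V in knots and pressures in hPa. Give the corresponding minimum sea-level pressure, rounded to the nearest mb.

916 mb

ΔP = (V / 6.9)^(1/0.653) = (136/6.9)^1.531.
136/6.9 = 19.710; 19.710^1.531 ≈ 96.09 mb.
P_c = 1012 − 96.09 = 915.91 ≈ 916 mb.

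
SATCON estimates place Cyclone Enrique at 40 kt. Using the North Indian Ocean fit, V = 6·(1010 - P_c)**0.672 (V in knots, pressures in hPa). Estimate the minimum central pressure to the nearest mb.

993 mb

ΔP = (V / 6)^(1/0.672) = (40/6)^1.488.
40/6 = 6.667; 6.667^1.488 ≈ 16.83 mb.
P_c = 1010 − 16.83 = 993.17 ≈ 993 mb.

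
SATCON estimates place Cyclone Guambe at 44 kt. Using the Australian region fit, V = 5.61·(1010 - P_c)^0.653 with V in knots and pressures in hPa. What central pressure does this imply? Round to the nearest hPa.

987 hPa

ΔP = (V / 5.61)^(1/0.653) = (44/5.61)^1.531.
44/5.61 = 7.843; 7.843^1.531 ≈ 23.43 hPa.
P_c = 1010 − 23.43 = 986.57 ≈ 987 hPa.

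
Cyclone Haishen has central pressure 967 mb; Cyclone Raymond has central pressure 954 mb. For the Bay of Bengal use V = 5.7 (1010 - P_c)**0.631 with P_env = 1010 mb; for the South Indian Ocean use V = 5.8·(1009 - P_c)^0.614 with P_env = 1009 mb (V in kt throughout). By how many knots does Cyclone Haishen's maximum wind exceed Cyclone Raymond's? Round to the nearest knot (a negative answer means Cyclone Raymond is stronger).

-7 kt

Cyclone Haishen: ΔP = 43; V ≈ 5.7 × 43^0.631 ≈ 61.18 kt.
Cyclone Raymond: ΔP = 55; V ≈ 5.8 × 55^0.614 ≈ 67.92 kt.
Difference ≈ 61.18 − 67.92 = -6.74 → -7 kt.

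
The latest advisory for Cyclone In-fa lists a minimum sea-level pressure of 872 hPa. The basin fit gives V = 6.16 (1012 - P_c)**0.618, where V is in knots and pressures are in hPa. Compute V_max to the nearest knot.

ΔP = 1012 − 872 = 140 hPa.
140^0.618 ≈ 21.199.
V ≈ 6.16 × 21.199 ≈ 130.6 kt.

131 kt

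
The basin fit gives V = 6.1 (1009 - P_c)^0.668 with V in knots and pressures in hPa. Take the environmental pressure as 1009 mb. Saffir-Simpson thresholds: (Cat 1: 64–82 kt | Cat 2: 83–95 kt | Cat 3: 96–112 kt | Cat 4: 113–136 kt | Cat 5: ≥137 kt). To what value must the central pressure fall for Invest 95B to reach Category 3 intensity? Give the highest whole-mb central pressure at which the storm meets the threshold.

Category 3 begins at V = 96 kt.
Required ΔP = (96/6.1)^(1/0.668) = 15.738^1.497 ≈ 61.92 mb.
P_c ≤ 1009 − 61.92 = 947.08, so the highest integer P_c is 947 mb.

947 mb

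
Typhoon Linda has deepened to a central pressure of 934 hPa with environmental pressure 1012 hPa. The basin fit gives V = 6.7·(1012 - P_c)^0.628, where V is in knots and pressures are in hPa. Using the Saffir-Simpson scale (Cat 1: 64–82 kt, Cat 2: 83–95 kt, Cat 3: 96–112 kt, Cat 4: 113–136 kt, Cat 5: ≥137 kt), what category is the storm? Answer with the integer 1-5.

ΔP = 1012 − 934 = 78 hPa.
V ≈ 6.7 × 78^0.628 = 6.7 × 15.43 ≈ 103 kt.
103 kt falls in the Category 3 band.

3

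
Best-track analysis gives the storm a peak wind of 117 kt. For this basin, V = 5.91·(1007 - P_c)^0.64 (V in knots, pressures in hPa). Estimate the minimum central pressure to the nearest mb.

ΔP = (V / 5.91)^(1/0.64) = (117/5.91)^1.562.
117/5.91 = 19.797; 19.797^1.562 ≈ 106.15 mb.
P_c = 1007 − 106.15 = 900.85 ≈ 901 mb.

901 mb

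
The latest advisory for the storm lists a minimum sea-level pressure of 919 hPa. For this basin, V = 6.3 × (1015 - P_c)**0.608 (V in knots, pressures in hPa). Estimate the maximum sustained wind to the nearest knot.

101 kt

ΔP = 1015 − 919 = 96 hPa.
96^0.608 ≈ 16.041.
V ≈ 6.3 × 16.041 ≈ 101.1 kt.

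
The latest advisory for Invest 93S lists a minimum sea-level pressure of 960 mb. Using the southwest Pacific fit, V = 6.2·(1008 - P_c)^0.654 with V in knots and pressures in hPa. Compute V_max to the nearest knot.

78 kt

ΔP = 1008 − 960 = 48 mb.
48^0.654 ≈ 12.576.
V ≈ 6.2 × 12.576 ≈ 78.0 kt.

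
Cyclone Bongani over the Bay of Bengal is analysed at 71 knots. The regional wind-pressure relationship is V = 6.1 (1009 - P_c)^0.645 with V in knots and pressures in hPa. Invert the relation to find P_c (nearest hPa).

ΔP = (V / 6.1)^(1/0.645) = (71/6.1)^1.550.
71/6.1 = 11.639; 11.639^1.550 ≈ 44.94 hPa.
P_c = 1009 − 44.94 = 964.06 ≈ 964 hPa.

964 hPa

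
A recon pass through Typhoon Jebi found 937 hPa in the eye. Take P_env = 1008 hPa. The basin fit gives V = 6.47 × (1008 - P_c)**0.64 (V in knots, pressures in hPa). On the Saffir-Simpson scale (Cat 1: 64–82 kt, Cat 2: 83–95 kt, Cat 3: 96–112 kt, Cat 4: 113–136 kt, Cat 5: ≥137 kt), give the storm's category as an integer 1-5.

3

ΔP = 1008 − 937 = 71 hPa.
V ≈ 6.47 × 71^0.64 = 6.47 × 15.30 ≈ 99 kt.
99 kt falls in the Category 3 band.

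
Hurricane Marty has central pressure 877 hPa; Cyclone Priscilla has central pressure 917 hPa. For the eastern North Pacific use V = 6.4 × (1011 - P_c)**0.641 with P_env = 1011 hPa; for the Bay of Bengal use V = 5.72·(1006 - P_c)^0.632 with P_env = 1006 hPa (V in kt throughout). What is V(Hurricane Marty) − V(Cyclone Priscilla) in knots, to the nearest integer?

Hurricane Marty: ΔP = 134; V ≈ 6.4 × 134^0.641 ≈ 147.79 kt.
Cyclone Priscilla: ΔP = 89; V ≈ 5.72 × 89^0.632 ≈ 97.59 kt.
Difference ≈ 147.79 − 97.59 = 50.20 → 50 kt.

50 kt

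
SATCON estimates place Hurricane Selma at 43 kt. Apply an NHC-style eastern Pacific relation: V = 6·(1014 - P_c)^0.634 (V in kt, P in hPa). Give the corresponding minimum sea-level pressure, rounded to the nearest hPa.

992 hPa

ΔP = (V / 6)^(1/0.634) = (43/6)^1.577.
43/6 = 7.167; 7.167^1.577 ≈ 22.34 hPa.
P_c = 1014 − 22.34 = 991.66 ≈ 992 hPa.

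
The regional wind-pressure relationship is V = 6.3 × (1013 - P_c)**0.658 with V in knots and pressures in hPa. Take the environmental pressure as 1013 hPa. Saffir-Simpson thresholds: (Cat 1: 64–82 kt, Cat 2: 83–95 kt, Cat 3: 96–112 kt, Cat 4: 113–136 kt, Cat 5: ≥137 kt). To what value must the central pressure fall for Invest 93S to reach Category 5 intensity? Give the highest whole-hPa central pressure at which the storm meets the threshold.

Category 5 begins at V = 137 kt.
Required ΔP = (137/6.3)^(1/0.658) = 21.746^1.520 ≈ 107.77 hPa.
P_c ≤ 1013 − 107.77 = 905.23, so the highest integer P_c is 905 hPa.

905 hPa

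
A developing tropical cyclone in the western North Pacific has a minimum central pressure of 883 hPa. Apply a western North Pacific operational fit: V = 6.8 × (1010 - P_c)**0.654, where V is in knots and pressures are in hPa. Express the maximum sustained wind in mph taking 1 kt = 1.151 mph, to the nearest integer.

186 mph

ΔP = 1010 − 883 = 127 hPa.
V ≈ 6.8 × 127^0.654 = 6.8 × 23.762 ≈ 161.583 kt.
161.583 × 1.151 ≈ 185.98 mph → 186 mph.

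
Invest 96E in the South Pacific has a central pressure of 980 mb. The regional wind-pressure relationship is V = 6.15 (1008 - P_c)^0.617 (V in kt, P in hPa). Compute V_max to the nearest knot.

ΔP = 1008 − 980 = 28 mb.
28^0.617 ≈ 7.814.
V ≈ 6.15 × 7.814 ≈ 48.1 kt.

48 kt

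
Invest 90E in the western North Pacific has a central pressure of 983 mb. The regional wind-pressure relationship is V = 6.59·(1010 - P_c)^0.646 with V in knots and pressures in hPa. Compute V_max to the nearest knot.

55 kt

ΔP = 1010 − 983 = 27 mb.
27^0.646 ≈ 8.407.
V ≈ 6.59 × 8.407 ≈ 55.4 kt.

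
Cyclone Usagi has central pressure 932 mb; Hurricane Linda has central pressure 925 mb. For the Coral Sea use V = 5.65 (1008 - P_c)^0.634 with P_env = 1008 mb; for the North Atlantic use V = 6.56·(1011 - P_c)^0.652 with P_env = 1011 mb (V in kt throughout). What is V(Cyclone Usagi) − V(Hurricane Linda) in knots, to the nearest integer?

-32 kt

Cyclone Usagi: ΔP = 76; V ≈ 5.65 × 76^0.634 ≈ 88.00 kt.
Hurricane Linda: ΔP = 86; V ≈ 6.56 × 86^0.652 ≈ 119.73 kt.
Difference ≈ 88.00 − 119.73 = -31.73 → -32 kt.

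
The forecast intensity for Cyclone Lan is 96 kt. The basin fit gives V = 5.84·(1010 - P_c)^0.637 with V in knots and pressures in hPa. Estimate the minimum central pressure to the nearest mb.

ΔP = (V / 5.84)^(1/0.637) = (96/5.84)^1.570.
96/5.84 = 16.438; 16.438^1.570 ≈ 81.04 mb.
P_c = 1010 − 81.04 = 928.96 ≈ 929 mb.

929 mb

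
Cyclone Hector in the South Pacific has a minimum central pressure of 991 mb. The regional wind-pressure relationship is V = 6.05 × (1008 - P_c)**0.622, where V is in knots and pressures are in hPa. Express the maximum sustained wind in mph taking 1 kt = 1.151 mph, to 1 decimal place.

ΔP = 1008 − 991 = 17 mb.
V ≈ 6.05 × 17^0.622 = 6.05 × 5.826 ≈ 35.245 kt.
35.245 × 1.151 ≈ 40.57 mph → 40.6 mph.

40.6 mph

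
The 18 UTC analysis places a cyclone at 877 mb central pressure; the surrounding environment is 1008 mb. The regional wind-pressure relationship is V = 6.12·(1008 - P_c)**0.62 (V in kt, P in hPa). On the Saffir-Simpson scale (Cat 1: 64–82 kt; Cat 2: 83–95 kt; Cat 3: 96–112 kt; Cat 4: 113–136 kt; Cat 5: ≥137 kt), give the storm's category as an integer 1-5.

ΔP = 1008 − 877 = 131 mb.
V ≈ 6.12 × 131^0.62 = 6.12 × 20.55 ≈ 126 kt.
126 kt falls in the Category 4 band.

4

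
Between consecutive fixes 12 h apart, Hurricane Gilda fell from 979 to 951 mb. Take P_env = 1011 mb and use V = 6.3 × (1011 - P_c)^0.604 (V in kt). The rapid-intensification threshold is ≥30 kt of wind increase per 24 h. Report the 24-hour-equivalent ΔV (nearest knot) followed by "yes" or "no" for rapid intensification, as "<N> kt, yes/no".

47 kt, yes

V₁: ΔP = 32, V ≈ 6.3 × 32^0.604 ≈ 51.10 kt.
V₂: ΔP = 60, V ≈ 6.3 × 60^0.604 ≈ 74.70 kt.
ΔV over 12 h = 23.60 kt → 24 h equivalent = 23.60 × 24/12 ≈ 47.20 kt.
47 kt ≥ 30 kt ⇒ rapid intensification.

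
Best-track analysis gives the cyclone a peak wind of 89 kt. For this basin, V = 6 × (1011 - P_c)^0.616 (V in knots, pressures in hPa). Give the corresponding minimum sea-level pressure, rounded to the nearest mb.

ΔP = (V / 6)^(1/0.616) = (89/6)^1.623.
89/6 = 14.833; 14.833^1.623 ≈ 79.68 mb.
P_c = 1011 − 79.68 = 931.32 ≈ 931 mb.

931 mb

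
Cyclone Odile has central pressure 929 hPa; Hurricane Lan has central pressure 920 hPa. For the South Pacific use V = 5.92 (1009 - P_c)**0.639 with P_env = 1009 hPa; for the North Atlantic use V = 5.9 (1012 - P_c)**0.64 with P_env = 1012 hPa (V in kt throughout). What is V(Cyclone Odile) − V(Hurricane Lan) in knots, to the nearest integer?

-9 kt

Cyclone Odile: ΔP = 80; V ≈ 5.92 × 80^0.639 ≈ 97.36 kt.
Hurricane Lan: ΔP = 92; V ≈ 5.9 × 92^0.64 ≈ 106.58 kt.
Difference ≈ 97.36 − 106.58 = -9.22 → -9 kt.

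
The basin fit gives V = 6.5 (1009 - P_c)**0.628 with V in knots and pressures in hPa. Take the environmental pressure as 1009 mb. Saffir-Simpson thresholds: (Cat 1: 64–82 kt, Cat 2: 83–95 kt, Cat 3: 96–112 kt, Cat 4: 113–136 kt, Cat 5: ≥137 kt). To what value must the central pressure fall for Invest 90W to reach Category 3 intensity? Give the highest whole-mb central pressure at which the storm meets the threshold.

936 mb

Category 3 begins at V = 96 kt.
Required ΔP = (96/6.5)^(1/0.628) = 14.769^1.592 ≈ 72.78 mb.
P_c ≤ 1009 − 72.78 = 936.22, so the highest integer P_c is 936 mb.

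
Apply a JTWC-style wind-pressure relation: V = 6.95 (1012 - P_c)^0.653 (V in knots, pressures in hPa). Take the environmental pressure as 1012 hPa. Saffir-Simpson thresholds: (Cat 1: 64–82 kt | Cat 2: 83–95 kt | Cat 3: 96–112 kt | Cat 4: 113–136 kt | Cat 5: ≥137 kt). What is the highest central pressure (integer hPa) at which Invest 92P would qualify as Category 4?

940 hPa

Category 4 begins at V = 113 kt.
Required ΔP = (113/6.95)^(1/0.653) = 16.259^1.531 ≈ 71.56 hPa.
P_c ≤ 1012 − 71.56 = 940.44, so the highest integer P_c is 940 hPa.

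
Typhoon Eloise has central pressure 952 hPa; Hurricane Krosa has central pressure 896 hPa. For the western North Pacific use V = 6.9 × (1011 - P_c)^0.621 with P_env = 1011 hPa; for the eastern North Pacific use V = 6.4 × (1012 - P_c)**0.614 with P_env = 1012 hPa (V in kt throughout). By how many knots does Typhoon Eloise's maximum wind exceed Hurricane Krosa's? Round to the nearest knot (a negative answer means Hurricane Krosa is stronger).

Typhoon Eloise: ΔP = 59; V ≈ 6.9 × 59^0.621 ≈ 86.81 kt.
Hurricane Krosa: ΔP = 116; V ≈ 6.4 × 116^0.614 ≈ 118.51 kt.
Difference ≈ 86.81 − 118.51 = -31.70 → -32 kt.

-32 kt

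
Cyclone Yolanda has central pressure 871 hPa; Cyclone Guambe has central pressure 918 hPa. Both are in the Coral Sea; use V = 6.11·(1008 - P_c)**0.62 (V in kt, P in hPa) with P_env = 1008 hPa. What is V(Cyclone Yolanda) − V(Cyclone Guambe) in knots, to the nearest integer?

30 kt

Cyclone Yolanda: ΔP = 137; V ≈ 6.11 × 137^0.62 ≈ 129.06 kt.
Cyclone Guambe: ΔP = 90; V ≈ 6.11 × 90^0.62 ≈ 99.47 kt.
Difference ≈ 129.06 − 99.47 = 29.59 → 30 kt.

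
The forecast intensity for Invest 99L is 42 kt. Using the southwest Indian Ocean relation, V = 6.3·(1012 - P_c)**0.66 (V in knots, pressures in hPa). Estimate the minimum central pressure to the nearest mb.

994 mb

ΔP = (V / 6.3)^(1/0.66) = (42/6.3)^1.515.
42/6.3 = 6.667; 6.667^1.515 ≈ 17.72 mb.
P_c = 1012 − 17.72 = 994.28 ≈ 994 mb.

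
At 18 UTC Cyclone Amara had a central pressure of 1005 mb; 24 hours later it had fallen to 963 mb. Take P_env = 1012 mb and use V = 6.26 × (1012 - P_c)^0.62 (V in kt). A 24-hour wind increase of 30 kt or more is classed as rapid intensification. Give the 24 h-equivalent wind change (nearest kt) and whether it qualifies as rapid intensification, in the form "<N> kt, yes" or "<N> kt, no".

V₁: ΔP = 7, V ≈ 6.26 × 7^0.62 ≈ 20.92 kt.
V₂: ΔP = 49, V ≈ 6.26 × 49^0.62 ≈ 69.90 kt.
ΔV over 24 h = 48.98 kt → 24 h equivalent = 48.98 × 24/24 ≈ 48.98 kt.
49 kt ≥ 30 kt ⇒ rapid intensification.

49 kt, yes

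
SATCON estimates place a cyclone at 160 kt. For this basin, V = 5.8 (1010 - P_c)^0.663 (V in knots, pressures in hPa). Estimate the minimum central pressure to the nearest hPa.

ΔP = (V / 5.8)^(1/0.663) = (160/5.8)^1.508.
160/5.8 = 27.586; 27.586^1.508 ≈ 148.93 hPa.
P_c = 1010 − 148.93 = 861.07 ≈ 861 hPa.

861 hPa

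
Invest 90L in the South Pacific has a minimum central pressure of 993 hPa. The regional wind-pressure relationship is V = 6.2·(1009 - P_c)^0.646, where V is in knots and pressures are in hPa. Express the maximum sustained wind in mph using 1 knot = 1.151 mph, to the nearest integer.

ΔP = 1009 − 993 = 16 hPa.
V ≈ 6.2 × 16^0.646 = 6.2 × 5.996 ≈ 37.175 kt.
37.175 × 1.151 ≈ 42.79 mph → 43 mph.

43 mph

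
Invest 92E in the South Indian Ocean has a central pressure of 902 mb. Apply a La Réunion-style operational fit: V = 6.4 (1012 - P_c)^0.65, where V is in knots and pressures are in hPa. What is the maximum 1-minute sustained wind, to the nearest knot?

136 kt

ΔP = 1012 − 902 = 110 mb.
110^0.65 ≈ 21.228.
V ≈ 6.4 × 21.228 ≈ 135.9 kt.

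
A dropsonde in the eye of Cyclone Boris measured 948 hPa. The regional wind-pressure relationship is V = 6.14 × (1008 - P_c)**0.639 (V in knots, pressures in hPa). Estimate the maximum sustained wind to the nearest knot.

84 kt

ΔP = 1008 − 948 = 60 hPa.
60^0.639 ≈ 13.685.
V ≈ 6.14 × 13.685 ≈ 84.0 kt.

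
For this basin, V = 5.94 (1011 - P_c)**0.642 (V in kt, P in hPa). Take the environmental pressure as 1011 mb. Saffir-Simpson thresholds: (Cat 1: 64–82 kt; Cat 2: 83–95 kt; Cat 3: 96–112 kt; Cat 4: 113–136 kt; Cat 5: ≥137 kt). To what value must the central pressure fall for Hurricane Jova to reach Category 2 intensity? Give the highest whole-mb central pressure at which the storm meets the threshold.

950 mb

Category 2 begins at V = 83 kt.
Required ΔP = (83/5.94)^(1/0.642) = 13.973^1.558 ≈ 60.81 mb.
P_c ≤ 1011 − 60.81 = 950.19, so the highest integer P_c is 950 mb.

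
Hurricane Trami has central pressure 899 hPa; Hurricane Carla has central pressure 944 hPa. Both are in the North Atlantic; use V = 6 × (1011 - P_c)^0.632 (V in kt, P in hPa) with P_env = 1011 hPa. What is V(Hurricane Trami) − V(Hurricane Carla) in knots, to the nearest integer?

Hurricane Trami: ΔP = 112; V ≈ 6 × 112^0.632 ≈ 118.37 kt.
Hurricane Carla: ΔP = 67; V ≈ 6 × 67^0.632 ≈ 85.55 kt.
Difference ≈ 118.37 − 85.55 = 32.82 → 33 kt.

33 kt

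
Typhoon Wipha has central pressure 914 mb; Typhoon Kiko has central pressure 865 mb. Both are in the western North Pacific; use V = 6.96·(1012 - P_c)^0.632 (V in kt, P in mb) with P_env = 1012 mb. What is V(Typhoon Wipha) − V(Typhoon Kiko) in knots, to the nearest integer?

-37 kt

Typhoon Wipha: ΔP = 98; V ≈ 6.96 × 98^0.632 ≈ 126.20 kt.
Typhoon Kiko: ΔP = 147; V ≈ 6.96 × 147^0.632 ≈ 163.06 kt.
Difference ≈ 126.20 − 163.06 = -36.86 → -37 kt.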